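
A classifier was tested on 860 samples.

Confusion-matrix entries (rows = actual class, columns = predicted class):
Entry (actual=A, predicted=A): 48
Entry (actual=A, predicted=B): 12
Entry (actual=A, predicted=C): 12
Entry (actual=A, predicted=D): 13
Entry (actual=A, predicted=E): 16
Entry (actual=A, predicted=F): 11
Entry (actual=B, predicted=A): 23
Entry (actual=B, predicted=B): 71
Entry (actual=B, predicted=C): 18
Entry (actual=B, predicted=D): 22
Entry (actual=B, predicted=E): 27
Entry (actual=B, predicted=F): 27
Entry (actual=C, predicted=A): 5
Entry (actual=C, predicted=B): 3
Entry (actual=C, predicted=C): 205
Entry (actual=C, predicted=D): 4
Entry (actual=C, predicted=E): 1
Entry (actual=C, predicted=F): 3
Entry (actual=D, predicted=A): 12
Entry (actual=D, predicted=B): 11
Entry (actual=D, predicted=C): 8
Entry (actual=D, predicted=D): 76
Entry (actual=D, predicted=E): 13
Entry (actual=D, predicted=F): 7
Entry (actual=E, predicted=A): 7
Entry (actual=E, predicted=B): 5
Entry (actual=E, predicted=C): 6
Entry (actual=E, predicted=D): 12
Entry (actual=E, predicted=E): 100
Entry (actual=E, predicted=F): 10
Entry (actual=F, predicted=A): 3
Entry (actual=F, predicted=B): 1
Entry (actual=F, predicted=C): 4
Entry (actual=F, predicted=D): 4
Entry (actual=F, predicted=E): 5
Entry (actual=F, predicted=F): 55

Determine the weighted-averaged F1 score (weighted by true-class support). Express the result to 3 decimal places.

Per-class F1 score (2·TP/(2·TP+FP+FN)):
  A: TP=48, FP=23+5+12+7+3=50, FN=12+12+13+16+11=64 → 96/210 = 0.4571
  B: TP=71, FP=12+3+11+5+1=32, FN=23+18+22+27+27=117 → 142/291 = 0.4880
  C: TP=205, FP=12+18+8+6+4=48, FN=5+3+4+1+3=16 → 410/474 = 0.8650
  D: TP=76, FP=13+22+4+12+4=55, FN=12+11+8+13+7=51 → 152/258 = 0.5891
  E: TP=100, FP=16+27+1+13+5=62, FN=7+5+6+12+10=40 → 200/302 = 0.6623
  F: TP=55, FP=11+27+3+7+10=58, FN=3+1+4+4+5=17 → 110/185 = 0.5946
Weighted-F1 score = Σ (supportᵢ/N)·F1 scoreᵢ with N=860: (112/860)·0.4571 + (188/860)·0.4880 + (221/860)·0.8650 + (127/860)·0.5891 + (140/860)·0.6623 + (72/860)·0.5946 = 0.633

0.633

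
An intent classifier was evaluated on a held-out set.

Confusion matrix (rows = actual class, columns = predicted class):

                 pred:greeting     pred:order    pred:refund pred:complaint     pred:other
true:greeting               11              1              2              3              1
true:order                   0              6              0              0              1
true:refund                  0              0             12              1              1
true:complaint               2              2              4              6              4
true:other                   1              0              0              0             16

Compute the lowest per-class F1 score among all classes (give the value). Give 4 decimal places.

0.4286

Per-class F1 score (2·TP/(2·TP+FP+FN)):
  greeting: TP=11, FP=0+0+2+1=3, FN=1+2+3+1=7 → 22/32 = 0.68750
  order: TP=6, FP=1+0+2+0=3, FN=0+0+0+1=1 → 12/16 = 0.75000
  refund: TP=12, FP=2+0+4+0=6, FN=0+0+1+1=2 → 24/32 = 0.75000
  complaint: TP=6, FP=3+0+1+0=4, FN=2+2+4+4=12 → 12/28 = 0.42857
  other: TP=16, FP=1+1+1+4=7, FN=1+0+0+0=1 → 32/40 = 0.80000
Lowest is class 'complaint' with F1 score = 0.4286.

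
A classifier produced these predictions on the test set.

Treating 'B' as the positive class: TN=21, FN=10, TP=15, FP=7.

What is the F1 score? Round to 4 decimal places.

Precision = TP/(TP+FP) = 15/22 = 0.6818
Recall = TP/(TP+FN) = 15/25 = 0.6000
F1 = 2·TP/(2·TP+FP+FN) = 30/47 = 0.6383

0.6383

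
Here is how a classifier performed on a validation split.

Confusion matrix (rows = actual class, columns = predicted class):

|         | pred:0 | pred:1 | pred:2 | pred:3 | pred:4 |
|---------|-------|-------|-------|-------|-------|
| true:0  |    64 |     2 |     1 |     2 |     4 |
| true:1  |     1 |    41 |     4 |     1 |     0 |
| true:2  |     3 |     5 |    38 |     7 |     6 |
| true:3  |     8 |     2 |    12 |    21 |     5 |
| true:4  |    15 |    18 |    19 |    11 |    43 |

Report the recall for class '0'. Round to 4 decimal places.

0.8767

Treat '0' as positive and all other classes as negative.
recall = TP/(TP+FN).
0: TP=64, FN=2+1+2+4=9 → 64/73 = 0.87671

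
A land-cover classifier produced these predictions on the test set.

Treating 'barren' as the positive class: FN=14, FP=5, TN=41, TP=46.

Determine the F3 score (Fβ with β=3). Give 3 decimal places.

0.778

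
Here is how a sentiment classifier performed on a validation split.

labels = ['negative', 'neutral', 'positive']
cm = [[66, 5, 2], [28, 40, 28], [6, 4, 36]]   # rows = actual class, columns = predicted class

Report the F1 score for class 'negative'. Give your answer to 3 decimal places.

0.763

One-vs-rest for 'negative': TP = diagonal; FP = other classes predicted 'negative'; FN = 'negative' predicted as other.
F1 score = 2·TP/(2·TP+FP+FN).
negative: TP=66, FP=28+6=34, FN=5+2=7 → 132/173 = 0.7630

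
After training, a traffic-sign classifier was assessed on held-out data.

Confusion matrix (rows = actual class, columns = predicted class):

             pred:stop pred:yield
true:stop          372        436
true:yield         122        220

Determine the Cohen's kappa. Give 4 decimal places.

0.0820

Observed agreement pₒ = trace/N = 592/1150 = 0.51478
Expected agreement pₑ = Σ (rowᵢ·colᵢ)/N² = (808·494 + 342·656)/1150² = 0.47146
κ = (pₒ − pₑ)/(1 − pₑ) = (0.51478 − 0.47146)/(1 − 0.47146) = 0.0820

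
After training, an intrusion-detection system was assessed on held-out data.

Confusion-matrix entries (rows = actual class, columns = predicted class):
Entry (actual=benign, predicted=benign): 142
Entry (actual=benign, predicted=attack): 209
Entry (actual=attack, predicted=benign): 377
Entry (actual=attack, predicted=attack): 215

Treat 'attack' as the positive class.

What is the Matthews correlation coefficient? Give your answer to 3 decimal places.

-0.226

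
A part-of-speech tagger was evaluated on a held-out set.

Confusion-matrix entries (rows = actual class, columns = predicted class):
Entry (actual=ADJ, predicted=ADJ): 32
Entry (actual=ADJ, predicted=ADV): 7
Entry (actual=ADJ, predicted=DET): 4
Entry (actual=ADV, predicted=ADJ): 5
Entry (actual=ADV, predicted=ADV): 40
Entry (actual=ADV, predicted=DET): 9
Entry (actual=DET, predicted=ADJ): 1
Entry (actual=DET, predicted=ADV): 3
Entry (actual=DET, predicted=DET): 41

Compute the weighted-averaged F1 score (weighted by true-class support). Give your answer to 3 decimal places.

Per-class F1 score (2·TP/(2·TP+FP+FN)):
  ADJ: TP=32, FP=5+1=6, FN=7+4=11 → 64/81 = 0.7901
  ADV: TP=40, FP=7+3=10, FN=5+9=14 → 80/104 = 0.7692
  DET: TP=41, FP=4+9=13, FN=1+3=4 → 82/99 = 0.8283
Weighted-F1 score = Σ (supportᵢ/N)·F1 scoreᵢ with N=142: (43/142)·0.7901 + (54/142)·0.7692 + (45/142)·0.8283 = 0.794

0.794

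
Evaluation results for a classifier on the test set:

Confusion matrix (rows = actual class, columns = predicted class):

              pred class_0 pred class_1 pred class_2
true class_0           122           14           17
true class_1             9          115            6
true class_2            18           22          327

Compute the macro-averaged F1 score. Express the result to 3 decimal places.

0.846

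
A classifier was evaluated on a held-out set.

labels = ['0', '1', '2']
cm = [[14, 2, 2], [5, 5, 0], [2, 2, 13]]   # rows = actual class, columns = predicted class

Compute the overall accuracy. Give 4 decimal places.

Accuracy = trace / total = (14+5+13=32) / 45 = 32/45 = 0.7111

0.7111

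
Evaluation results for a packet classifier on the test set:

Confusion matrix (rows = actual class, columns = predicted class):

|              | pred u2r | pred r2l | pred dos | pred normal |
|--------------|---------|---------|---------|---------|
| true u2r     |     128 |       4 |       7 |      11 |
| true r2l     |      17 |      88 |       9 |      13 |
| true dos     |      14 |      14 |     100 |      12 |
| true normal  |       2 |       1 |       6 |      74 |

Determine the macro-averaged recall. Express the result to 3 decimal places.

Per-class recall (TP/(TP+FN)):
  u2r: TP=128, FN=4+7+11=22 → 128/150 = 0.8533
  r2l: TP=88, FN=17+9+13=39 → 88/127 = 0.6929
  dos: TP=100, FN=14+14+12=40 → 100/140 = 0.7143
  normal: TP=74, FN=2+1+6=9 → 74/83 = 0.8916
Macro-recall = mean = (0.8533 + 0.6929 + 0.7143 + 0.8916) / 4 = 0.788

0.788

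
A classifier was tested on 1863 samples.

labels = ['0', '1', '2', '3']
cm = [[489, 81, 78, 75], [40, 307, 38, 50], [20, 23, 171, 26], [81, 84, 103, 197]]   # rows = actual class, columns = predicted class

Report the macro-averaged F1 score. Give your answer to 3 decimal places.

Per-class F1 score (2·TP/(2·TP+FP+FN)):
  0: TP=489, FP=40+20+81=141, FN=81+78+75=234 → 978/1353 = 0.7228
  1: TP=307, FP=81+23+84=188, FN=40+38+50=128 → 614/930 = 0.6602
  2: TP=171, FP=78+38+103=219, FN=20+23+26=69 → 342/630 = 0.5429
  3: TP=197, FP=75+50+26=151, FN=81+84+103=268 → 394/813 = 0.4846
Macro-F1 score = mean = (0.7228 + 0.6602 + 0.5429 + 0.4846) / 4 = 0.603

0.603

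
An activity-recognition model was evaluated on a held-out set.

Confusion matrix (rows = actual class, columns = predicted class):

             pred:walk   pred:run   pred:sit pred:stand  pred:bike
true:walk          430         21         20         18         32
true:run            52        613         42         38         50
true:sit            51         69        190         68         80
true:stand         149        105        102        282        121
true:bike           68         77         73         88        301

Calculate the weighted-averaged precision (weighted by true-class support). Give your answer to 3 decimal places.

Per-class precision (TP/(TP+FP)):
  walk: TP=430, FP=52+51+149+68=320 → 430/750 = 0.5733
  run: TP=613, FP=21+69+105+77=272 → 613/885 = 0.6927
  sit: TP=190, FP=20+42+102+73=237 → 190/427 = 0.4450
  stand: TP=282, FP=18+38+68+88=212 → 282/494 = 0.5709
  bike: TP=301, FP=32+50+80+121=283 → 301/584 = 0.5154
Weighted-precision = Σ (supportᵢ/N)·precisionᵢ with N=3140: (521/3140)·0.5733 + (795/3140)·0.6927 + (458/3140)·0.4450 + (759/3140)·0.5709 + (607/3140)·0.5154 = 0.573

0.573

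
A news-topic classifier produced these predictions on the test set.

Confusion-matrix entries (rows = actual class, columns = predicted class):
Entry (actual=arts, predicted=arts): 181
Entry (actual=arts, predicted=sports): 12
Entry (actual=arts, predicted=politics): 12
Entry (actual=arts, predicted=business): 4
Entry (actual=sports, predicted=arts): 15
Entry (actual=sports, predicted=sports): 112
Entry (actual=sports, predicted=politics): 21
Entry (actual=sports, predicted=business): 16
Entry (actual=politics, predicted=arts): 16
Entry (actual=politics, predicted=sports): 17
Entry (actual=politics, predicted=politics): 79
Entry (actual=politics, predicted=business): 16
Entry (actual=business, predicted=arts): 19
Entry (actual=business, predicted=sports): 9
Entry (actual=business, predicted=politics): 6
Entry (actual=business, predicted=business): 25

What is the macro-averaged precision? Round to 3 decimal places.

Per-class precision (TP/(TP+FP)):
  arts: TP=181, FP=15+16+19=50 → 181/231 = 0.7835
  sports: TP=112, FP=12+17+9=38 → 112/150 = 0.7467
  politics: TP=79, FP=12+21+6=39 → 79/118 = 0.6695
  business: TP=25, FP=4+16+16=36 → 25/61 = 0.4098
Macro-precision = mean = (0.7835 + 0.7467 + 0.6695 + 0.4098) / 4 = 0.652

0.652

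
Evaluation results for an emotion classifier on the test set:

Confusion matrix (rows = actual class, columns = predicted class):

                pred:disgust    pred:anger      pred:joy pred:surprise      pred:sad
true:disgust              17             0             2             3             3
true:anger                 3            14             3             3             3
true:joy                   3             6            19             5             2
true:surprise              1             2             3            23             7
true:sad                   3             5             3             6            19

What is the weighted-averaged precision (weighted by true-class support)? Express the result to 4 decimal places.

0.5836

Per-class precision (TP/(TP+FP)):
  disgust: TP=17, FP=3+3+1+3=10 → 17/27 = 0.62963
  anger: TP=14, FP=0+6+2+5=13 → 14/27 = 0.51852
  joy: TP=19, FP=2+3+3+3=11 → 19/30 = 0.63333
  surprise: TP=23, FP=3+3+5+6=17 → 23/40 = 0.57500
  sad: TP=19, FP=3+3+2+7=15 → 19/34 = 0.55882
Weighted-precision = Σ (supportᵢ/N)·precisionᵢ with N=158: (25/158)·0.62963 + (26/158)·0.51852 + (35/158)·0.63333 + (36/158)·0.57500 + (36/158)·0.55882 = 0.5836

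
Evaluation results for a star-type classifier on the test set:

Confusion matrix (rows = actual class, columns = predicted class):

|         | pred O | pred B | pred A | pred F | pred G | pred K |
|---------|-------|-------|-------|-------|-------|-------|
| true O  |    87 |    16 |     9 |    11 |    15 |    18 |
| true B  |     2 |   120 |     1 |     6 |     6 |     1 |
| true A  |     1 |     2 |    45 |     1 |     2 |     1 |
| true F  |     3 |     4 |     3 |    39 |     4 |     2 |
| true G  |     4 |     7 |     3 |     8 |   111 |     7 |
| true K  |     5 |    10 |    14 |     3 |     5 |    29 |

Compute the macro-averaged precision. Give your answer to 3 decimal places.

0.676

Per-class precision (TP/(TP+FP)):
  O: TP=87, FP=2+1+3+4+5=15 → 87/102 = 0.8529
  B: TP=120, FP=16+2+4+7+10=39 → 120/159 = 0.7547
  A: TP=45, FP=9+1+3+3+14=30 → 45/75 = 0.6000
  F: TP=39, FP=11+6+1+8+3=29 → 39/68 = 0.5735
  G: TP=111, FP=15+6+2+4+5=32 → 111/143 = 0.7762
  K: TP=29, FP=18+1+1+2+7=29 → 29/58 = 0.5000
Macro-precision = mean = (0.8529 + 0.7547 + 0.6000 + 0.5735 + 0.7762 + 0.5000) / 6 = 0.676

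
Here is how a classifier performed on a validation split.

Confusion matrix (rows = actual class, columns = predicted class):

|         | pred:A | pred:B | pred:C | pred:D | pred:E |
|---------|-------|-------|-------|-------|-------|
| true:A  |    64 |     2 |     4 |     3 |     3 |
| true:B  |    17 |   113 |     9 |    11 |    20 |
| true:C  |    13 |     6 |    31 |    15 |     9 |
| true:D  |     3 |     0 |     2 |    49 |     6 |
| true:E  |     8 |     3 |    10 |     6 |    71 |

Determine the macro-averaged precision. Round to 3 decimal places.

Per-class precision (TP/(TP+FP)):
  A: TP=64, FP=17+13+3+8=41 → 64/105 = 0.6095
  B: TP=113, FP=2+6+0+3=11 → 113/124 = 0.9113
  C: TP=31, FP=4+9+2+10=25 → 31/56 = 0.5536
  D: TP=49, FP=3+11+15+6=35 → 49/84 = 0.5833
  E: TP=71, FP=3+20+9+6=38 → 71/109 = 0.6514
Macro-precision = mean = (0.6095 + 0.9113 + 0.5536 + 0.5833 + 0.6514) / 5 = 0.662

0.662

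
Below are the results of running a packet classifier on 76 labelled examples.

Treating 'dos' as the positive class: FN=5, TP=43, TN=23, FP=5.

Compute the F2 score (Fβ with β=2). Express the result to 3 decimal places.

Fβ = (1+β²)·TP / ((1+β²)·TP + β²·FN + FP), with β²=4
= 5·43 / (5·43 + 4·5 + 5) = 0.896

0.896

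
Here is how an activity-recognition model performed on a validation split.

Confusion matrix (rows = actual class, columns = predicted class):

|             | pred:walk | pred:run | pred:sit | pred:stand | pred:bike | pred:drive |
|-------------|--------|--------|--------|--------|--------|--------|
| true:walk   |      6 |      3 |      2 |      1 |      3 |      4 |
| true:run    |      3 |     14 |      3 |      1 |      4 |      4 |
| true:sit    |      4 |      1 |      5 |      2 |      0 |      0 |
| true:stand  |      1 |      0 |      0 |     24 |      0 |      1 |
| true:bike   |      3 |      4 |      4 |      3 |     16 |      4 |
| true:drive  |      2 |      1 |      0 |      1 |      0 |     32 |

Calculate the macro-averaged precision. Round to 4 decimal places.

0.5731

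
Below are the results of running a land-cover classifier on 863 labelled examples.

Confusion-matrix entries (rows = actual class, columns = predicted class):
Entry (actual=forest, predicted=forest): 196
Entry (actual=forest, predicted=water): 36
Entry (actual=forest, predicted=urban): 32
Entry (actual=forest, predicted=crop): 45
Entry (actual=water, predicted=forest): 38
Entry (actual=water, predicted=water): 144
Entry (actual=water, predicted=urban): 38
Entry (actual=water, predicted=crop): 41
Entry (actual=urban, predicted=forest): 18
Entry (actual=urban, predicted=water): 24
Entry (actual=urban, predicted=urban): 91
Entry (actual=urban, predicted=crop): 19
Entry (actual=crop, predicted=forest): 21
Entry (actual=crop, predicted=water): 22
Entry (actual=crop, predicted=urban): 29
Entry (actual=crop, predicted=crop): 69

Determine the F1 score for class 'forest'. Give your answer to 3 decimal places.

0.674

Treat 'forest' as positive and all other classes as negative.
F1 score = 2·TP/(2·TP+FP+FN).
forest: TP=196, FP=38+18+21=77, FN=36+32+45=113 → 392/582 = 0.6735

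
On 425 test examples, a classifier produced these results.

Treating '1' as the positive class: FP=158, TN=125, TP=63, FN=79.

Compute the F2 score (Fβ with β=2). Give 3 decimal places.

0.399

Fβ = (1+β²)·TP / ((1+β²)·TP + β²·FN + FP), with β²=4
= 5·63 / (5·63 + 4·79 + 158) = 0.399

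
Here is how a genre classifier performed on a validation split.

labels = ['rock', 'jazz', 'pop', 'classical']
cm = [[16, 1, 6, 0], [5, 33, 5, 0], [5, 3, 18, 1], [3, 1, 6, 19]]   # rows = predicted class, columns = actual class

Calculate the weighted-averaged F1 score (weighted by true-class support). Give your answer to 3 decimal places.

Per-class F1 score (2·TP/(2·TP+FP+FN)):
  rock: TP=16, FP=1+6+0=7, FN=5+5+3=13 → 32/52 = 0.6154
  jazz: TP=33, FP=5+5+0=10, FN=1+3+1=5 → 66/81 = 0.8148
  pop: TP=18, FP=5+3+1=9, FN=6+5+6=17 → 36/62 = 0.5806
  classical: TP=19, FP=3+1+6=10, FN=0+0+1=1 → 38/49 = 0.7755
Weighted-F1 score = Σ (supportᵢ/N)·F1 scoreᵢ with N=122: (29/122)·0.6154 + (38/122)·0.8148 + (35/122)·0.5806 + (20/122)·0.7755 = 0.694

0.694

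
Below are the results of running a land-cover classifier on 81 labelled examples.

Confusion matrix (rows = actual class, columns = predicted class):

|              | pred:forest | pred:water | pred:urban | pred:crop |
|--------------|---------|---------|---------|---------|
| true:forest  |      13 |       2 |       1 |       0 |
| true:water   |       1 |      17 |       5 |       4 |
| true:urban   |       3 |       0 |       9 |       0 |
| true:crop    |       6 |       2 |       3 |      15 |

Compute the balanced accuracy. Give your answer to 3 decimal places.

0.692

Balanced accuracy = mean of per-class recall.
  forest: recall = 13/16 = 0.8125
  water: recall = 17/27 = 0.6296
  urban: recall = 9/12 = 0.7500
  crop: recall = 15/26 = 0.5769
Mean = (0.8125 + 0.6296 + 0.7500 + 0.5769) / 4 = 0.692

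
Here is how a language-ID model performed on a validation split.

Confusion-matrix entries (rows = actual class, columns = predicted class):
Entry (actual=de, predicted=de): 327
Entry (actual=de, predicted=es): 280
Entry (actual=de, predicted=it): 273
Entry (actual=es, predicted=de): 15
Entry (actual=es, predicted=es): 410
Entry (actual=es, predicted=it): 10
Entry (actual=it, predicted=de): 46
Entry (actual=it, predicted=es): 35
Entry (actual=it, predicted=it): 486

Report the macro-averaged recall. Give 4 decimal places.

0.7238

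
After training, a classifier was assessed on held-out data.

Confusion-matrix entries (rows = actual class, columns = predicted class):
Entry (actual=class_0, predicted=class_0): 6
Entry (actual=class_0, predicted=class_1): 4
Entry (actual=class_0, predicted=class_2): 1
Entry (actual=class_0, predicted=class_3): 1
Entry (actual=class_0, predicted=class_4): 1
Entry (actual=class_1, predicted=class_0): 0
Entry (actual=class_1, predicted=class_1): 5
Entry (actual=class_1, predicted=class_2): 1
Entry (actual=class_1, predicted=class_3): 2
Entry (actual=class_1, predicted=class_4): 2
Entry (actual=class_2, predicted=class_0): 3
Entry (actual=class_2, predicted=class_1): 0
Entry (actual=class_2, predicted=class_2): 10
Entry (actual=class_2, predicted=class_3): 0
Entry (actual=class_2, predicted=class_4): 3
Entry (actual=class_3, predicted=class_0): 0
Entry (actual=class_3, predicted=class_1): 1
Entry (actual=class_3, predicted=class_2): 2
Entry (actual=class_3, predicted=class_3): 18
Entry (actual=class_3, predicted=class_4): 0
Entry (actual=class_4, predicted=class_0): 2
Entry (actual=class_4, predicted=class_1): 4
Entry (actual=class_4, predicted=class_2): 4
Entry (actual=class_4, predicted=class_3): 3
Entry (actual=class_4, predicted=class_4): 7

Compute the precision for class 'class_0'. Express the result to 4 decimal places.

Take TP from the diagonal, FP from the rest of the 'class_0' prediction marginal, FN from the rest of the 'class_0' actual marginal.
precision = TP/(TP+FP).
class_0: TP=6, FP=0+3+0+2=5 → 6/11 = 0.54545

0.5455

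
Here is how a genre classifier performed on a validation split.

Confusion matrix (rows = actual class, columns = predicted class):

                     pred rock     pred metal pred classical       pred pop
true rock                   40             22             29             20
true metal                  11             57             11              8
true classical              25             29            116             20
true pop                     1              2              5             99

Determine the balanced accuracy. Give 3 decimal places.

0.638

Balanced accuracy = mean of per-class recall.
  rock: recall = 40/111 = 0.3604
  metal: recall = 57/87 = 0.6552
  classical: recall = 116/190 = 0.6105
  pop: recall = 99/107 = 0.9252
Mean = (0.3604 + 0.6552 + 0.6105 + 0.9252) / 4 = 0.638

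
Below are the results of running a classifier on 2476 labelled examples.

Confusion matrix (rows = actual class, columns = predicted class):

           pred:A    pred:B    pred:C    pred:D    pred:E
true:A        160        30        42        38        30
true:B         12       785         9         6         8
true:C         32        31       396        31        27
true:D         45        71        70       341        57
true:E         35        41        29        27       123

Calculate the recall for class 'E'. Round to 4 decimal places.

0.4824

Take TP from the diagonal, FP from the rest of the 'E' prediction marginal, FN from the rest of the 'E' actual marginal.
recall = TP/(TP+FN).
E: TP=123, FN=35+41+29+27=132 → 123/255 = 0.48235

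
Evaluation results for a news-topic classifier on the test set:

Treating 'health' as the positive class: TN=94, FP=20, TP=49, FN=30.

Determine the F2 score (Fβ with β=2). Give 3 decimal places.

Fβ = (1+β²)·TP / ((1+β²)·TP + β²·FN + FP), with β²=4
= 5·49 / (5·49 + 4·30 + 20) = 0.636

0.636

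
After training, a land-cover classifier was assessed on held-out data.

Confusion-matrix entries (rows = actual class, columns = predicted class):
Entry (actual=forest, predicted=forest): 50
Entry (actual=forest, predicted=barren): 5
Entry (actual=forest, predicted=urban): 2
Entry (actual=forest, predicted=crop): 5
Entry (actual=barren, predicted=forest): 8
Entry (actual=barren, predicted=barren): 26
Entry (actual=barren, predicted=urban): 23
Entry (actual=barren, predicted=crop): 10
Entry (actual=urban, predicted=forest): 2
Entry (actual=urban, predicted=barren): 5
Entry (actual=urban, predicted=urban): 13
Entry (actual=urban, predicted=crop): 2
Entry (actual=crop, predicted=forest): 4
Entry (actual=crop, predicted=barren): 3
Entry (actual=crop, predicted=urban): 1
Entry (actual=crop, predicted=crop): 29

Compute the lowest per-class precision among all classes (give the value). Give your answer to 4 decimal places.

Per-class precision (TP/(TP+FP)):
  forest: TP=50, FP=8+2+4=14 → 50/64 = 0.78125
  barren: TP=26, FP=5+5+3=13 → 26/39 = 0.66667
  urban: TP=13, FP=2+23+1=26 → 13/39 = 0.33333
  crop: TP=29, FP=5+10+2=17 → 29/46 = 0.63043
Lowest is class 'urban' with precision = 0.3333.

0.3333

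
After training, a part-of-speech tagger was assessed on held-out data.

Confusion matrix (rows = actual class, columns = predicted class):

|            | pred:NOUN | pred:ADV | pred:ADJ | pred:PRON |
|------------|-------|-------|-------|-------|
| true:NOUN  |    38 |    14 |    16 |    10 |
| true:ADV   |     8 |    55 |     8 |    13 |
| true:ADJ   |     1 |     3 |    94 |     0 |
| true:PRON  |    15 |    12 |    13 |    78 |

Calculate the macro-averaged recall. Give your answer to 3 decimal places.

0.691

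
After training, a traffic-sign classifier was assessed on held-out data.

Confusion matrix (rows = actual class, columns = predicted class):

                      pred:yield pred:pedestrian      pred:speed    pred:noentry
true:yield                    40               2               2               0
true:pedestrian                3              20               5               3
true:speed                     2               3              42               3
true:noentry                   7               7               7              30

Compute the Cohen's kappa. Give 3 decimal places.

Observed agreement pₒ = trace/N = 132/176 = 0.7500
Expected agreement pₑ = Σ (rowᵢ·colᵢ)/N² = (44·52 + 31·32 + 50·56 + 51·36)/176² = 0.2556
κ = (pₒ − pₑ)/(1 − pₑ) = (0.7500 − 0.2556)/(1 − 0.2556) = 0.664

0.664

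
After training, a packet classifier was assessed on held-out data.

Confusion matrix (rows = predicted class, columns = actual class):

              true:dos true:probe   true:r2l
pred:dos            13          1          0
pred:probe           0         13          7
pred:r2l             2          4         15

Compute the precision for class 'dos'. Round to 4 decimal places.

Treat 'dos' as positive and all other classes as negative.
precision = TP/(TP+FP).
dos: TP=13, FP=1+0=1 → 13/14 = 0.92857

0.9286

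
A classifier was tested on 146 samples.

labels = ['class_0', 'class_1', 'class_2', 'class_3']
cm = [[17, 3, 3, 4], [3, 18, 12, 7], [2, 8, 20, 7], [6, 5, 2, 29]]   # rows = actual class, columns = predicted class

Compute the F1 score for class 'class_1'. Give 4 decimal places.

Treat 'class_1' as positive and all other classes as negative.
F1 score = 2·TP/(2·TP+FP+FN).
class_1: TP=18, FP=3+8+5=16, FN=3+12+7=22 → 36/74 = 0.48649

0.4865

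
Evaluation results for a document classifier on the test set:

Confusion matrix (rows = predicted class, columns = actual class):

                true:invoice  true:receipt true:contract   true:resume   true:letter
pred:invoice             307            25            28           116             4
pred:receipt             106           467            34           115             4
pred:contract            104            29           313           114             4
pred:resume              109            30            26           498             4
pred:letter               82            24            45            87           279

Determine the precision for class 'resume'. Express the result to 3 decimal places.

Treat 'resume' as positive and all other classes as negative.
precision = TP/(TP+FP).
resume: TP=498, FP=109+30+26+4=169 → 498/667 = 0.7466

0.747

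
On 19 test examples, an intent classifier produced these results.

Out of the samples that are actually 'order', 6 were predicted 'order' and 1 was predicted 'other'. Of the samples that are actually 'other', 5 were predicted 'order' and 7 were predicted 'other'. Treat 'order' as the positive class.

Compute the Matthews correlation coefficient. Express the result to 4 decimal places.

MCC = (TP·TN − FP·FN) / √((TP+FP)(TP+FN)(TN+FP)(TN+FN))
Numerator = 6·7 − 5·1 = 37
Denominator = √(11·7·12·8) = √7392 = 85.9767
MCC = 37 / 85.9767 = 0.4303

0.4303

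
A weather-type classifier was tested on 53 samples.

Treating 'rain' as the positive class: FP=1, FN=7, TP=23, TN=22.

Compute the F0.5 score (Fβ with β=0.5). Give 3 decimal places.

0.913

Fβ = (1+β²)·TP / ((1+β²)·TP + β²·FN + FP), with β²=1/4
= 1.25·23 / (1.25·23 + 0.25·7 + 1) = 0.913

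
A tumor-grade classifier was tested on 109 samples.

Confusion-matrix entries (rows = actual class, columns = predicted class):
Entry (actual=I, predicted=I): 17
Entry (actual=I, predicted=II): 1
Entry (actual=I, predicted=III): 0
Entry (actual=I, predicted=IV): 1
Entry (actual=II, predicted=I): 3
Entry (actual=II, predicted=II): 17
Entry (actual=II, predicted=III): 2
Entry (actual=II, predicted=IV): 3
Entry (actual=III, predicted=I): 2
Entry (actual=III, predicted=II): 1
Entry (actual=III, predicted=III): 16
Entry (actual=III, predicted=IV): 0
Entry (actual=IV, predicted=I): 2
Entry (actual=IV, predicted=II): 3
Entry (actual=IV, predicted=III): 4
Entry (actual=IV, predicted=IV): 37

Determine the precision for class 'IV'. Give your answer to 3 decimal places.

0.902

One-vs-rest for 'IV': TP = diagonal; FP = other classes predicted 'IV'; FN = 'IV' predicted as other.
precision = TP/(TP+FP).
IV: TP=37, FP=1+3+0=4 → 37/41 = 0.9024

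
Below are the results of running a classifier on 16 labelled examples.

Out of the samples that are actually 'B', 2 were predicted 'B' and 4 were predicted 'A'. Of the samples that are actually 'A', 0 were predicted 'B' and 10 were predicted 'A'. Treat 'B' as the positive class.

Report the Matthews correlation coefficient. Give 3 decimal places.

0.488

MCC = (TP·TN − FP·FN) / √((TP+FP)(TP+FN)(TN+FP)(TN+FN))
Numerator = 2·10 − 0·4 = 20
Denominator = √(2·6·10·14) = √1680 = 40.9878
MCC = 20 / 40.9878 = 0.488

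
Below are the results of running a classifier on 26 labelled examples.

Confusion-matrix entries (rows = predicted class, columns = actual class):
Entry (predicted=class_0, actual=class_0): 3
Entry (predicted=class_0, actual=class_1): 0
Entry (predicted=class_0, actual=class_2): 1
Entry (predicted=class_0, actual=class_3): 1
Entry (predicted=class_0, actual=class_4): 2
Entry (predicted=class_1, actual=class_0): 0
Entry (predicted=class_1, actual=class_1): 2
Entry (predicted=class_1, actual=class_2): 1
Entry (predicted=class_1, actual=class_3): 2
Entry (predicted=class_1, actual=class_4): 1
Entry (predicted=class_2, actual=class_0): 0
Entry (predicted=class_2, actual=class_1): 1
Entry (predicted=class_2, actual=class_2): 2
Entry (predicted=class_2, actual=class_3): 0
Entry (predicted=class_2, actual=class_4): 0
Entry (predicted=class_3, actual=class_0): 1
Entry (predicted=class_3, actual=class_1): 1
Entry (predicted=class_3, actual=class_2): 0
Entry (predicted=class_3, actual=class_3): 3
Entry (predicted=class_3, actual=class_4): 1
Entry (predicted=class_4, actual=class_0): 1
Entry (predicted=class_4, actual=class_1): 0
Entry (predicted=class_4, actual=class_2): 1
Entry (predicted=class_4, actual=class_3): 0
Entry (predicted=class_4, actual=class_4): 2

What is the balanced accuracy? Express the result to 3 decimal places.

0.467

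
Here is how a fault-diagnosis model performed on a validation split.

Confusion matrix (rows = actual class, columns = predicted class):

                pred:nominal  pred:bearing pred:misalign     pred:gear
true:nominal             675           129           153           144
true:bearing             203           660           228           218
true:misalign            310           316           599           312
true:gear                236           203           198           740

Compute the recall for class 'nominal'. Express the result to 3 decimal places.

0.613

One-vs-rest for 'nominal': TP = diagonal; FP = other classes predicted 'nominal'; FN = 'nominal' predicted as other.
recall = TP/(TP+FN).
nominal: TP=675, FN=129+153+144=426 → 675/1101 = 0.6131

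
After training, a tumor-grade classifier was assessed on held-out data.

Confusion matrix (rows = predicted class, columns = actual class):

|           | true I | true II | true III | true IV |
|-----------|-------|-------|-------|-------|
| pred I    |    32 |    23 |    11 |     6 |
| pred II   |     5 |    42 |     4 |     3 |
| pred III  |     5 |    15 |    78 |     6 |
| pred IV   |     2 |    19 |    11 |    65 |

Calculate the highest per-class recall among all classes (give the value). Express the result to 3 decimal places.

Per-class recall (TP/(TP+FN)):
  I: TP=32, FN=5+5+2=12 → 32/44 = 0.7273
  II: TP=42, FN=23+15+19=57 → 42/99 = 0.4242
  III: TP=78, FN=11+4+11=26 → 78/104 = 0.7500
  IV: TP=65, FN=6+3+6=15 → 65/80 = 0.8125
Highest is class 'IV' with recall = 0.813.

0.813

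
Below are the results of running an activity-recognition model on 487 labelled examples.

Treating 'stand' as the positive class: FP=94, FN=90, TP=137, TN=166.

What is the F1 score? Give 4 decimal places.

0.5983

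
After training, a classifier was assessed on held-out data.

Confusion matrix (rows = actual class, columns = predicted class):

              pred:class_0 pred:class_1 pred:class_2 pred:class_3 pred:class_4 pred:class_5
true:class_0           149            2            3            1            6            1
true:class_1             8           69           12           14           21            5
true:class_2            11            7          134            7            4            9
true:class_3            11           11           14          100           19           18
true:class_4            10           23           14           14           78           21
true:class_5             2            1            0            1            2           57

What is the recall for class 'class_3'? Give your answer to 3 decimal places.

0.578

One-vs-rest for 'class_3': TP = diagonal; FP = other classes predicted 'class_3'; FN = 'class_3' predicted as other.
recall = TP/(TP+FN).
class_3: TP=100, FN=11+11+14+19+18=73 → 100/173 = 0.5780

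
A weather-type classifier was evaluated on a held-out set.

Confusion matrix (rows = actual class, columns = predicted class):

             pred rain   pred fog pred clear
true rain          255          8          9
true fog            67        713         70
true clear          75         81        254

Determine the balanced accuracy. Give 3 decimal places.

0.799

Balanced accuracy = mean of per-class recall.
  rain: recall = 255/272 = 0.9375
  fog: recall = 713/850 = 0.8388
  clear: recall = 254/410 = 0.6195
Mean = (0.9375 + 0.8388 + 0.6195) / 3 = 0.799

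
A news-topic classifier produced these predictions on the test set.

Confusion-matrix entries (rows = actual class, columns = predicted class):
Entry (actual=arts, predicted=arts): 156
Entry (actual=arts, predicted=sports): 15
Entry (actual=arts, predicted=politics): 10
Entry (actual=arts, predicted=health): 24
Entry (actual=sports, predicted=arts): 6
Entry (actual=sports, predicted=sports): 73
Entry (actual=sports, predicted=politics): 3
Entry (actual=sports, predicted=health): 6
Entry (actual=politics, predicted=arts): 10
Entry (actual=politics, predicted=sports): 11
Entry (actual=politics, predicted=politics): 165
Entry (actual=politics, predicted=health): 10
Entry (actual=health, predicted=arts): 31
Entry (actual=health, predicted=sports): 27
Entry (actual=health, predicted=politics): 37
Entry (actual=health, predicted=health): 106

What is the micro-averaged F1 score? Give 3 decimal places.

Micro-averaging pools counts across classes: ΣTP=500, ΣFP=190, ΣFN=190.
Micro-F1 score = 2·TP/(2·TP+FP+FN) on pooled counts = 0.725 (equals overall accuracy in single-label multiclass).

0.725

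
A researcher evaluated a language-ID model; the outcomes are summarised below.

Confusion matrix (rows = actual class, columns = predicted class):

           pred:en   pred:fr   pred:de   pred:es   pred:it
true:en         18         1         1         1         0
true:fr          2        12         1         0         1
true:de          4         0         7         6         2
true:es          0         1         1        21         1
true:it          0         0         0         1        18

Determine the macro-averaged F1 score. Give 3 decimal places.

0.751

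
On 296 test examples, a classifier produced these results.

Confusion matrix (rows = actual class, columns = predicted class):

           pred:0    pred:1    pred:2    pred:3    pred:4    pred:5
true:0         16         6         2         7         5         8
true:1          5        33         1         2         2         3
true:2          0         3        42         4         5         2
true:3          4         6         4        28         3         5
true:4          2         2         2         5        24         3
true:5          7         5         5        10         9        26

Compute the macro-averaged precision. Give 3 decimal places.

Per-class precision (TP/(TP+FP)):
  0: TP=16, FP=5+0+4+2+7=18 → 16/34 = 0.4706
  1: TP=33, FP=6+3+6+2+5=22 → 33/55 = 0.6000
  2: TP=42, FP=2+1+4+2+5=14 → 42/56 = 0.7500
  3: TP=28, FP=7+2+4+5+10=28 → 28/56 = 0.5000
  4: TP=24, FP=5+2+5+3+9=24 → 24/48 = 0.5000
  5: TP=26, FP=8+3+2+5+3=21 → 26/47 = 0.5532
Macro-precision = mean = (0.4706 + 0.6000 + 0.7500 + 0.5000 + 0.5000 + 0.5532) / 6 = 0.562

0.562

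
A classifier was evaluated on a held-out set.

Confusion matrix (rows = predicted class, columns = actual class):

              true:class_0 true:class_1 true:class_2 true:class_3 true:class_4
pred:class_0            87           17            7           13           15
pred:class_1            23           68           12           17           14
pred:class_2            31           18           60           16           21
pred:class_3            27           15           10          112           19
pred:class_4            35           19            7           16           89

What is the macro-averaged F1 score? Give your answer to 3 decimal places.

0.537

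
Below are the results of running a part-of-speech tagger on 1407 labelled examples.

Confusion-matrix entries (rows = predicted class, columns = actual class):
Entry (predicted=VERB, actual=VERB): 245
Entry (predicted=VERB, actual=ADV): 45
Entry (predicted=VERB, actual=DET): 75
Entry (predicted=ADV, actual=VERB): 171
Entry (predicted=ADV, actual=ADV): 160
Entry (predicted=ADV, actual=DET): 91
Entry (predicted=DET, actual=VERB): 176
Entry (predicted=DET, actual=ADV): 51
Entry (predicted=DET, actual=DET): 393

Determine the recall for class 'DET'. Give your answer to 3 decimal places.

0.703

One-vs-rest for 'DET': TP = diagonal; FP = other classes predicted 'DET'; FN = 'DET' predicted as other.
recall = TP/(TP+FN).
DET: TP=393, FN=75+91=166 → 393/559 = 0.7030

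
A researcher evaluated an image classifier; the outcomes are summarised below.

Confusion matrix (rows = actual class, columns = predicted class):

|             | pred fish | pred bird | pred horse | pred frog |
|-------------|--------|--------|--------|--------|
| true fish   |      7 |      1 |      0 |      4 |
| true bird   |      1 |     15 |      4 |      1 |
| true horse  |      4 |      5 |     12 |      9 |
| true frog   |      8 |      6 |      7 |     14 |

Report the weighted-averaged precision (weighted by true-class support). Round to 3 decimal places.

Per-class precision (TP/(TP+FP)):
  fish: TP=7, FP=1+4+8=13 → 7/20 = 0.3500
  bird: TP=15, FP=1+5+6=12 → 15/27 = 0.5556
  horse: TP=12, FP=0+4+7=11 → 12/23 = 0.5217
  frog: TP=14, FP=4+1+9=14 → 14/28 = 0.5000
Weighted-precision = Σ (supportᵢ/N)·precisionᵢ with N=98: (12/98)·0.3500 + (21/98)·0.5556 + (30/98)·0.5217 + (35/98)·0.5000 = 0.500

0.500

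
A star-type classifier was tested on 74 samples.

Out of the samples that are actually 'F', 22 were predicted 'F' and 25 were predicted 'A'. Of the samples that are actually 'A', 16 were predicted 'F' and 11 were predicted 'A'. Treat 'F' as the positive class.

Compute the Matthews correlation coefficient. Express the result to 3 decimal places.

-0.120

MCC = (TP·TN − FP·FN) / √((TP+FP)(TP+FN)(TN+FP)(TN+FN))
Numerator = 22·11 − 16·25 = -158
Denominator = √(38·47·27·36) = √1735992 = 1317.5705
MCC = -158 / 1317.5705 = -0.120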